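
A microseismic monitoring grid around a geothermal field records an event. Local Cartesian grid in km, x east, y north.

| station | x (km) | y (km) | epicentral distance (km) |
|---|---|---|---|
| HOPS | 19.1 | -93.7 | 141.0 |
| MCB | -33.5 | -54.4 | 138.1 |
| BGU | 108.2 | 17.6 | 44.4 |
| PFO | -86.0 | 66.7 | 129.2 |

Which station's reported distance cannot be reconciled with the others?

PFO

Solve using three stations at a time. Using HOPS, MCB, BGU (subtract circle equations pairwise → linear system) gives (x, y) ≈ (68.9, 38.2).
Distances from that point to each station vs reported:
  HOPS: calculated 141.0 vs reported 141.0 → residual 0.0 km
  MCB: calculated 138.1 vs reported 138.1 → residual 0.0 km
  BGU: calculated 44.3 vs reported 44.4 → residual 0.1 km
  PFO: calculated 157.6 vs reported 129.2 → residual 28.4 km
HOPS, MCB, BGU are mutually consistent (residuals ≈ 0); PFO is off by 28.4 km.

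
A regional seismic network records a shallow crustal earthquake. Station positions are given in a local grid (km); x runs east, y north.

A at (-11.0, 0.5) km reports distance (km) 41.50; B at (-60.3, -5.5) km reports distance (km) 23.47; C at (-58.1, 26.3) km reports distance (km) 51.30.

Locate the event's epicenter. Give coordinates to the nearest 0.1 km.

Circle about each station: (x + 11.0)² + (y − 0.5)² = 41.50²; (x + 60.3)² + (y + 5.5)² = 23.47²; (x + 58.1)² + (y − 26.3)² = 51.30².
Subtracting the A equation from the B and C equations removes the quadratic terms:
-98.6 x − 12.0 y = 4716.50
-94.2 x + 51.6 y = 3036.61
Solving the 2×2 system: x ≈ -45.0, y ≈ -23.3 km.

(-45.0, -23.3)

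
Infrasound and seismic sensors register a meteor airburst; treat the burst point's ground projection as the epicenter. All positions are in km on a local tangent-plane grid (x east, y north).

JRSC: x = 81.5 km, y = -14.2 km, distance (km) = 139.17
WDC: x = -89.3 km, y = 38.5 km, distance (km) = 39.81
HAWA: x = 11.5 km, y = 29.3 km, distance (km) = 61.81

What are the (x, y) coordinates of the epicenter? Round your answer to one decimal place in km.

Circle about each station: (x − 81.5)² + (y + 14.2)² = 139.17²; (x + 89.3)² + (y − 38.5)² = 39.81²; (x − 11.5)² + (y − 29.3)² = 61.81².
Subtracting the JRSC equation from the WDC and HAWA equations removes the quadratic terms:
-341.6 x + 105.4 y = 20396.30
-140.0 x + 87.0 y = 9694.66
Solving the 2×2 system: x ≈ -50.3, y ≈ 30.5 km.
Check against JRSC (with the unrounded x, y): √((x − 81.5)²+(y + 14.2)²) = 139.17 ≈ 139.17 km. ✓

-50.3 km east, 30.5 km north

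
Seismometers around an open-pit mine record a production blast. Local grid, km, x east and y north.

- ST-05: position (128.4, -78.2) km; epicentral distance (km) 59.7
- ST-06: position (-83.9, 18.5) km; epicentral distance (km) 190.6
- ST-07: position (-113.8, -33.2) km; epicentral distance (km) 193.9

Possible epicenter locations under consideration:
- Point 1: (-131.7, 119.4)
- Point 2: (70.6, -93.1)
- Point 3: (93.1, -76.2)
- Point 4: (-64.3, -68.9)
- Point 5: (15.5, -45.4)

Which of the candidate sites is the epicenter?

For each candidate, compare |candidate − station| to the reported distance:
Point 1: residuals ST-05 266.9, ST-06 79.0, ST-07 40.3 → max 266.9 km
Point 2: residuals ST-05 0.0, ST-06 0.0, ST-07 0.0 → max 0.0 km
Point 3: residuals ST-05 24.3, ST-06 10.1, ST-07 17.4 → max 24.3 km
Point 4: residuals ST-05 133.2, ST-06 101.0, ST-07 132.9 → max 133.2 km
Point 5: residuals ST-05 57.9, ST-06 72.4, ST-07 64.0 → max 72.4 km
Only Point 2 has all residuals ≈ 0.

Point 2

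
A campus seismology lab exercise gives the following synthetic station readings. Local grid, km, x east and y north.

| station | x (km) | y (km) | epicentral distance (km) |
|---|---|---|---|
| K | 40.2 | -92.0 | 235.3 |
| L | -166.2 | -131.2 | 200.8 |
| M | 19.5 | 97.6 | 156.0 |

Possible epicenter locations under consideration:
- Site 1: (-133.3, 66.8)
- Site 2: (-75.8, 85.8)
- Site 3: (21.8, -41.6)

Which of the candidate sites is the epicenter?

Site 1

For each candidate, compare |candidate − station| to the reported distance:
Site 1: residuals K 0.1, L 0.1, M 0.1 → max 0.1 km
Site 2: residuals K 23.0, L 34.3, M 60.0 → max 60.0 km
Site 3: residuals K 181.6, L 7.5, M 16.8 → max 181.6 km
Only Site 1 has all residuals ≈ 0.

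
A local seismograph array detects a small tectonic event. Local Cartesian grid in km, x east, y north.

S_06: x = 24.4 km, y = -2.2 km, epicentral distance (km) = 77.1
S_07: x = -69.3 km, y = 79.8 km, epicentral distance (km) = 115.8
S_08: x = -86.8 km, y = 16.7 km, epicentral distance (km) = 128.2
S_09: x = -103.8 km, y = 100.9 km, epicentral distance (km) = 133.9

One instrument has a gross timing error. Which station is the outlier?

Solve using three stations at a time. Using S_06, S_08, S_09 (subtract circle equations pairwise → linear system) gives (x, y) ≈ (27.4, 74.7).
Distances from that point to each station vs reported:
  S_06: calculated 77.0 vs reported 77.1 → residual 0.1 km
  S_07: calculated 96.9 vs reported 115.8 → residual 18.9 km
  S_08: calculated 128.1 vs reported 128.2 → residual 0.1 km
  S_09: calculated 133.8 vs reported 133.9 → residual 0.1 km
S_06, S_08, S_09 are mutually consistent (residuals ≈ 0); S_07 is off by 18.9 km.

S_07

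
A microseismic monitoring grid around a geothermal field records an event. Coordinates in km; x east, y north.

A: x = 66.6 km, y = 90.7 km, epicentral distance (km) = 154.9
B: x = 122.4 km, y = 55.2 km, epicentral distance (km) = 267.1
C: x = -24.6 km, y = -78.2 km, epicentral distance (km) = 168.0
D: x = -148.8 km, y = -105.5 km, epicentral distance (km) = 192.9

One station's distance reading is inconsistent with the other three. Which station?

Solve using three stations at a time. Using A, C, D (subtract circle equations pairwise → linear system) gives (x, y) ≈ (-87.7, 77.5).
Distances from that point to each station vs reported:
  A: calculated 154.9 vs reported 154.9 → residual 0.0 km
  B: calculated 211.3 vs reported 267.1 → residual 55.8 km
  C: calculated 168.0 vs reported 168.0 → residual 0.0 km
  D: calculated 192.9 vs reported 192.9 → residual 0.0 km
A, C, D are mutually consistent (residuals ≈ 0); B is off by 55.8 km.

B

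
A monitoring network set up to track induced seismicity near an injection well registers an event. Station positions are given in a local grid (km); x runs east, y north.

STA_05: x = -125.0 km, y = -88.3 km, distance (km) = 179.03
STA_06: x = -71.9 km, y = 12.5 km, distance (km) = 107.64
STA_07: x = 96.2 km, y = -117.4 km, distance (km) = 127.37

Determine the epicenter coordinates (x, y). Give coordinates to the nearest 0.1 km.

34.1 km east, -6.2 km north

Circle about each station: (x + 125.0)² + (y + 88.3)² = 179.03²; (x + 71.9)² + (y − 12.5)² = 107.64²; (x − 96.2)² + (y + 117.4)² = 127.37².
Subtracting the STA_05 equation from the STA_06 and STA_07 equations removes the quadratic terms:
106.2 x + 201.6 y = 2369.34
442.4 x − 58.2 y = 15443.93
Solving the 2×2 system: x ≈ 34.1, y ≈ -6.2 km.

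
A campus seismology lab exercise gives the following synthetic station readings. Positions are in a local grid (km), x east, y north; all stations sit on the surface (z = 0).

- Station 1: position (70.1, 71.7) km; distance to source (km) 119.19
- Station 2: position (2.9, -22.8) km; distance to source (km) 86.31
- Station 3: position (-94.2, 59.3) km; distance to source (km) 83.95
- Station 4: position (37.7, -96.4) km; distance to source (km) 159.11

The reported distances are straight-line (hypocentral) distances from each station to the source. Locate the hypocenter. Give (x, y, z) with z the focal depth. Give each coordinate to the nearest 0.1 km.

(-31.7, 37.2, 51.5)

Each station gives a sphere (x−x_i)² + (y−y_i)² + z² = d_i² (stations at z=0).
Subtracting the Station 1 sphere from Station 2 and Station 3: z² cancels, leaving linear equations in x and y:
-134.4 x − 189.0 y = -2769.81
-328.6 x − 24.8 y = 9493.88
Solving: x ≈ -31.699, y ≈ 37.197 km (keep extra digits for the depth step; rounded: -31.7, 37.2).
Then from the Station 1 sphere: z² = 119.19² − (x − 70.1)² − (y − 71.7)² with x = -31.699, y = 37.197, so z ≈ 51.505 ≈ 51.5 km.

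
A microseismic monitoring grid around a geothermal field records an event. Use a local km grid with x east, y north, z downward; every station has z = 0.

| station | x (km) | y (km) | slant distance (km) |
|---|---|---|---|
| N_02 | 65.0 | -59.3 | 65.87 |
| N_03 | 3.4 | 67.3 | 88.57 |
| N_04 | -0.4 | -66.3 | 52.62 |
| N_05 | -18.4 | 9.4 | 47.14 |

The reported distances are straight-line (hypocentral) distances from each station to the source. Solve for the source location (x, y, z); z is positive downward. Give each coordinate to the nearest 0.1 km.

(15.6, -18.9, 16.3)

Each station gives a sphere (x−x_i)² + (y−y_i)² + z² = d_i² (stations at z=0).
Subtracting the N_02 sphere from N_03 and N_04: z² cancels, leaving linear equations in x and y:
-123.2 x + 253.2 y = -6706.43
-130.8 x − 14.0 y = -1775.65
Solving: x ≈ 15.598, y ≈ -18.897 km (keep extra digits for the depth step; rounded: 15.6, -18.9).
Then from the N_02 sphere: z² = 65.87² − (x − 65.0)² − (y + 59.3)² with x = 15.598, y = -18.897, so z ≈ 16.306 ≈ 16.3 km.
Check against N_05 (with the unrounded solution): distance 47.14 ≈ 47.14 km. ✓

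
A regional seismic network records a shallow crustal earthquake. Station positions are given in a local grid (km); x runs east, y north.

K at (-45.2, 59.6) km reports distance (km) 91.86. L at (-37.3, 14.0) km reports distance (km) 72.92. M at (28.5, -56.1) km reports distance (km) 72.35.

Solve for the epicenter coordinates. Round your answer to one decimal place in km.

Circle about each station: (x + 45.2)² + (y − 59.6)² = 91.86²; (x + 37.3)² + (y − 14.0)² = 72.92²; (x − 28.5)² + (y + 56.1)² = 72.35².
Subtracting pairs of circle equations eliminates x²+y² and gives linear equations (the radical axes):
15.8 x − 91.2 y = -886.98
147.4 x − 231.4 y = 1568.00
Solving the 2×2 system: x ≈ 35.6, y ≈ 15.9 km.
Check against K (with the unrounded x, y): √((x + 45.2)²+(y − 59.6)²) = 91.85 ≈ 91.86 km. ✓

x ≈ 35.6 km, y ≈ 15.9 km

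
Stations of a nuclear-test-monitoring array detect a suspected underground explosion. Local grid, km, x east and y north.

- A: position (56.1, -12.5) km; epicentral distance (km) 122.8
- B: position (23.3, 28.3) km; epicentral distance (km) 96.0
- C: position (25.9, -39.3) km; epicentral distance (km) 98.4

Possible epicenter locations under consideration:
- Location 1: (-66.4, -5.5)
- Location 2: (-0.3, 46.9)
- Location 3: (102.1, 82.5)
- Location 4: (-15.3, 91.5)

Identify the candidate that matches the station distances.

For each candidate, compare |candidate − station| to the reported distance:
Location 1: residuals A 0.1, B 0.1, C 0.1 → max 0.1 km
Location 2: residuals A 40.9, B 66.0, C 8.3 → max 66.0 km
Location 3: residuals A 17.2, B 0.4, C 45.3 → max 45.3 km
Location 4: residuals A 3.4, B 21.9, C 38.7 → max 38.7 km
Only Location 1 has all residuals ≈ 0.

Location 1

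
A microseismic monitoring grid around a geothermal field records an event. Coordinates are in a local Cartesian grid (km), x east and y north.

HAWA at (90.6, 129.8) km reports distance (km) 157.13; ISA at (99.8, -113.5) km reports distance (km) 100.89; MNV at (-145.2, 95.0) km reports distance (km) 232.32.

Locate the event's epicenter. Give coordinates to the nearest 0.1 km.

(54.8, -23.2)

Circle about each station: (x − 90.6)² + (y − 129.8)² = 157.13²; (x − 99.8)² + (y + 113.5)² = 100.89²; (x + 145.2)² + (y − 95.0)² = 232.32².
Subtracting the HAWA equation from the ISA and MNV equations removes the quadratic terms:
18.4 x − 486.6 y = 12296.93
-471.6 x − 69.6 y = -24231.11
Solving the 2×2 system: x ≈ 54.8, y ≈ -23.2 km.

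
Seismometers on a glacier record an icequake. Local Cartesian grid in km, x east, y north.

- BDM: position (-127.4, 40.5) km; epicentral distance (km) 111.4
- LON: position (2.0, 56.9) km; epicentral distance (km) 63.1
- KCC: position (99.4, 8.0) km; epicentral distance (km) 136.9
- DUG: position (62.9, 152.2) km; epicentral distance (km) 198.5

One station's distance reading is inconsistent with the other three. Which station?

LON

Solve using three stations at a time. Using BDM, KCC, DUG (subtract circle equations pairwise → linear system) gives (x, y) ≈ (-34.4, -20.8).
Distances from that point to each station vs reported:
  BDM: calculated 111.4 vs reported 111.4 → residual 0.0 km
  LON: calculated 85.8 vs reported 63.1 → residual 22.7 km
  KCC: calculated 136.9 vs reported 136.9 → residual 0.0 km
  DUG: calculated 198.5 vs reported 198.5 → residual 0.0 km
BDM, KCC, DUG are mutually consistent (residuals ≈ 0); LON is off by 22.7 km.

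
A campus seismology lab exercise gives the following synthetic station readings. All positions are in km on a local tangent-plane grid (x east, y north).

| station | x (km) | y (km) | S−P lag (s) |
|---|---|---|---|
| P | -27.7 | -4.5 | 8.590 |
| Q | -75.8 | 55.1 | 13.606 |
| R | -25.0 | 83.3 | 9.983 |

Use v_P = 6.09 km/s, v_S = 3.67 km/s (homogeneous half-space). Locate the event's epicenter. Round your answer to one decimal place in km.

Distance from S−P lag: d = Δt · v_P v_S / (v_P − v_S) = Δt · (6.09·3.67)/(6.09−3.67) ≈ 9.2357·Δt.
So d_P = 79.33, d_Q = 125.66, d_R = 92.20 km.
Circle about each station: (x + 27.7)² + (y + 4.5)² = 79.33²; (x + 75.8)² + (y − 55.1)² = 125.66²; (x + 25.0)² + (y − 83.3)² = 92.20².
Subtracting pairs of circle equations eliminates x²+y² and gives linear equations (the radical axes):
-96.2 x + 119.2 y = -1503.08
5.4 x + 175.6 y = 4568.76
Solving the 2×2 system: x ≈ 46.1, y ≈ 24.6 km.

x ≈ 46.1 km, y ≈ 24.6 km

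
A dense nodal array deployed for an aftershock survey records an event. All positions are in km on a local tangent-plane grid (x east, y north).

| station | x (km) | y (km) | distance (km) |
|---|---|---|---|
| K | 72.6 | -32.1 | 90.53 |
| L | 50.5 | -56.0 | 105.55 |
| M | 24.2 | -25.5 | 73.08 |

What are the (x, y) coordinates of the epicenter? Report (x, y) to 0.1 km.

Circle about each station: (x − 72.6)² + (y + 32.1)² = 90.53²; (x − 50.5)² + (y + 56.0)² = 105.55²; (x − 24.2)² + (y + 25.5)² = 73.08².
Subtracting the K equation from the L and M equations removes the quadratic terms:
-44.2 x − 47.8 y = -3560.04
-96.8 x + 13.2 y = -2210.29
Solving the 2×2 system: x ≈ 29.3, y ≈ 47.4 km.

x ≈ 29.3 km, y ≈ 47.4 km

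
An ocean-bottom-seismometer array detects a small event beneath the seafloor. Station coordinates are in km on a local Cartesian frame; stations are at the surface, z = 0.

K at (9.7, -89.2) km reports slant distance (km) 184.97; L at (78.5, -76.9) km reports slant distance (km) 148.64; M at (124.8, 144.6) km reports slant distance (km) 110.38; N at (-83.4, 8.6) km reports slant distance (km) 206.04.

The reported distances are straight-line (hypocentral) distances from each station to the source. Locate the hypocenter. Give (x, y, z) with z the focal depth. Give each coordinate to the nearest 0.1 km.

x ≈ 107.5 km, y ≈ 55.0 km, depth ≈ 62.1 km

Each station gives a sphere (x−x_i)² + (y−y_i)² + z² = d_i² (stations at z=0).
Subtracting the K sphere from L and M: z² cancels, leaving linear equations in x and y:
137.6 x + 24.6 y = 16145.18
230.2 x + 467.6 y = 50463.63
Solving: x ≈ 107.502, y ≈ 54.997 km (keep extra digits for the depth step; rounded: 107.5, 55.0).
Then from the K sphere: z² = 184.97² − (x − 9.7)² − (y + 89.2)² with x = 107.502, y = 54.997, so z ≈ 62.096 ≈ 62.1 km.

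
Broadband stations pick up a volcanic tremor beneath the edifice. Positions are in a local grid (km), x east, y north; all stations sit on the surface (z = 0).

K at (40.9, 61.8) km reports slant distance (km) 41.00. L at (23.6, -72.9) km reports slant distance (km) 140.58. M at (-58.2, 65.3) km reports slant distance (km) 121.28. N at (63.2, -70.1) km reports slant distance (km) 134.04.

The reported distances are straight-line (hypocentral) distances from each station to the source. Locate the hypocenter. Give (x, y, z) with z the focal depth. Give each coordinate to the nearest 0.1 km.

Each station gives a sphere (x−x_i)² + (y−y_i)² + z² = d_i² (stations at z=0).
Subtracting the K sphere from L and M: z² cancels, leaving linear equations in x and y:
-34.6 x − 269.4 y = -17702.42
-198.2 x + 7.0 y = -10868.56
Solving: x ≈ 56.899, y ≈ 58.403 km (keep extra digits for the depth step; rounded: 56.9, 58.4).
Then from the K sphere: z² = 41.00² − (x − 40.9)² − (y − 61.8)² with x = 56.899, y = 58.403, so z ≈ 37.596 ≈ 37.6 km.

(56.9, 58.4, 37.6)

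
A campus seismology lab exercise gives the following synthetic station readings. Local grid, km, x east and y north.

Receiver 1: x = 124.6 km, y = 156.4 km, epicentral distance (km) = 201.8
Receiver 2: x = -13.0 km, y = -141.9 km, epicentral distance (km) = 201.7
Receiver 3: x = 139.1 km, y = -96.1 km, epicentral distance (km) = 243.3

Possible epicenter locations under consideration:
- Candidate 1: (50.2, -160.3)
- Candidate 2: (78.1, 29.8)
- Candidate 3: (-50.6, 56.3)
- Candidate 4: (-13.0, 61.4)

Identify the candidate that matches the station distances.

For each candidate, compare |candidate − station| to the reported distance:
Candidate 1: residuals Receiver 1 123.5, Receiver 2 135.9, Receiver 3 133.6 → max 135.9 km
Candidate 2: residuals Receiver 1 66.9, Receiver 2 7.3, Receiver 3 103.4 → max 103.4 km
Candidate 3: residuals Receiver 1 0.0, Receiver 2 0.0, Receiver 3 0.0 → max 0.0 km
Candidate 4: residuals Receiver 1 34.6, Receiver 2 1.6, Receiver 3 24.3 → max 34.6 km
Only Candidate 3 has all residuals ≈ 0.

Candidate 3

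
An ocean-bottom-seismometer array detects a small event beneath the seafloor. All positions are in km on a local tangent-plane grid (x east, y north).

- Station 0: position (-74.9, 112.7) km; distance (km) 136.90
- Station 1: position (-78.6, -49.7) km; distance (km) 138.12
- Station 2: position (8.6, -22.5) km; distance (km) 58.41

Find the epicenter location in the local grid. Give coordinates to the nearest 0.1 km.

Circle about each station: (x + 74.9)² + (y − 112.7)² = 136.90²; (x + 78.6)² + (y + 49.7)² = 138.12²; (x − 8.6)² + (y + 22.5)² = 58.41².
Subtracting pairs of circle equations eliminates x²+y² and gives linear equations (the radical axes):
-7.4 x − 324.8 y = -9998.77
167.0 x − 270.4 y = -2401.21
Solving the 2×2 system: x ≈ 34.2, y ≈ 30.0 km.

34.2 km east, 30.0 km north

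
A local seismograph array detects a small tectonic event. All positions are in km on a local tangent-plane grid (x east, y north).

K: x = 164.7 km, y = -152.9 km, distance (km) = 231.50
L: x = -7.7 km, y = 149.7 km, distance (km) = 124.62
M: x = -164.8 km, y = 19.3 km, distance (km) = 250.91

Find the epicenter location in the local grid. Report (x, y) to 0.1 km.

(82.2, 63.4)

Circle about each station: (x − 164.7)² + (y + 152.9)² = 231.50²; (x + 7.7)² + (y − 149.7)² = 124.62²; (x + 164.8)² + (y − 19.3)² = 250.91².
Subtracting the K equation from the L and M equations removes the quadratic terms:
-344.8 x + 605.2 y = 10026.99
-659.0 x + 344.4 y = -32336.55
Solving the 2×2 system: x ≈ 82.2, y ≈ 63.4 km.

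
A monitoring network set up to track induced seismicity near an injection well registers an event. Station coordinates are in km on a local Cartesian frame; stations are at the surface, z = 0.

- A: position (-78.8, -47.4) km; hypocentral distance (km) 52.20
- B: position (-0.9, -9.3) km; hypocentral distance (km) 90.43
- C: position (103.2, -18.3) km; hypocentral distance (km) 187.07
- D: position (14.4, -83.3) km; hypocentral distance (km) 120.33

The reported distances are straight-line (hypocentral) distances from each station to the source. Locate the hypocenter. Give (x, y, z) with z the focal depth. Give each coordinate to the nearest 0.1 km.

x ≈ -78.3 km, y ≈ -21.3 km, depth ≈ 45.2 km

Each station gives a sphere (x−x_i)² + (y−y_i)² + z² = d_i² (stations at z=0).
Subtracting the A sphere from B and C: z² cancels, leaving linear equations in x and y:
155.8 x + 76.2 y = -13821.64
364.0 x + 58.2 y = -29741.41
Solving: x ≈ -78.304, y ≈ -21.285 km (keep extra digits for the depth step; rounded: -78.3, -21.3).
Then from the A sphere: z² = 52.20² − (x + 78.8)² − (y + 47.4)² with x = -78.304, y = -21.285, so z ≈ 45.195 ≈ 45.2 km.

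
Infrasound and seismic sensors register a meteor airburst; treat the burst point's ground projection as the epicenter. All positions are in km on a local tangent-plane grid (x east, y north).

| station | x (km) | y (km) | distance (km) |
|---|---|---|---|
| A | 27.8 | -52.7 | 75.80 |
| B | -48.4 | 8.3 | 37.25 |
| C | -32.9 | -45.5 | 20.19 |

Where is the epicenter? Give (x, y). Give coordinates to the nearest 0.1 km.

-44.1 km east, -28.7 km north

Circle about each station: (x − 27.8)² + (y + 52.7)² = 75.80²; (x + 48.4)² + (y − 8.3)² = 37.25²; (x + 32.9)² + (y + 45.5)² = 20.19².
Subtracting the A equation from the B and C equations removes the quadratic terms:
-152.4 x + 122.0 y = 3219.40
-121.4 x + 14.4 y = 4940.53
Solving the 2×2 system: x ≈ -44.1, y ≈ -28.7 km.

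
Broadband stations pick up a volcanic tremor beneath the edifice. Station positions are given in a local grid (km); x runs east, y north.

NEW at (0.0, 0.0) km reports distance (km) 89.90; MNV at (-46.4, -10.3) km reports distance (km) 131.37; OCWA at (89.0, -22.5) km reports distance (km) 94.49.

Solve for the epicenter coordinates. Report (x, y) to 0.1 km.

Circle about each station: x² + y² = 89.90²; (x + 46.4)² + (y + 10.3)² = 131.37²; (x − 89.0)² + (y + 22.5)² = 94.49².
Subtracting pairs of circle equations eliminates x²+y² and gives linear equations (the radical axes):
-92.8 x − 20.6 y = -6917.02
178.0 x − 45.0 y = 7580.90
Solving the 2×2 system: x ≈ 59.6, y ≈ 67.3 km.

59.6 km east, 67.3 km north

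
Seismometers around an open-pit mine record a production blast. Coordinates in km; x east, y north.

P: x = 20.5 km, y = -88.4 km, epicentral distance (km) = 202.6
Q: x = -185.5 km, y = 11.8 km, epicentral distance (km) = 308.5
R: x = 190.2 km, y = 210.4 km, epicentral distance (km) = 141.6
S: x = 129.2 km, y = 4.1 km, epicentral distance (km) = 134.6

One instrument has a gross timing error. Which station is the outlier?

Solve using three stations at a time. Using P, Q, R (subtract circle equations pairwise → linear system) gives (x, y) ≈ (112.3, 92.2).
Distances from that point to each station vs reported:
  P: calculated 202.6 vs reported 202.6 → residual 0.0 km
  Q: calculated 308.5 vs reported 308.5 → residual 0.0 km
  R: calculated 141.6 vs reported 141.6 → residual 0.0 km
  S: calculated 89.7 vs reported 134.6 → residual 44.9 km
P, Q, R are mutually consistent (residuals ≈ 0); S is off by 44.9 km.

S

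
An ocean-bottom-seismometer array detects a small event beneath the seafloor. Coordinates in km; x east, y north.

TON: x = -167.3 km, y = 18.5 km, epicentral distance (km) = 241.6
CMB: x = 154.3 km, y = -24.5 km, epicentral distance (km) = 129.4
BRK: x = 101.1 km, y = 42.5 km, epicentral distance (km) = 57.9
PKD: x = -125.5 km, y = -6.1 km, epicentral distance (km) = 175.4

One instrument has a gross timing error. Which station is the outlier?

Solve using three stations at a time. Using CMB, BRK, PKD (subtract circle equations pairwise → linear system) gives (x, y) ≈ (43.2, 41.9).
Distances from that point to each station vs reported:
  TON: calculated 211.8 vs reported 241.6 → residual 29.8 km
  CMB: calculated 129.4 vs reported 129.4 → residual 0.0 km
  BRK: calculated 57.9 vs reported 57.9 → residual 0.0 km
  PKD: calculated 175.4 vs reported 175.4 → residual 0.0 km
CMB, BRK, PKD are mutually consistent (residuals ≈ 0); TON is off by 29.8 km.

TON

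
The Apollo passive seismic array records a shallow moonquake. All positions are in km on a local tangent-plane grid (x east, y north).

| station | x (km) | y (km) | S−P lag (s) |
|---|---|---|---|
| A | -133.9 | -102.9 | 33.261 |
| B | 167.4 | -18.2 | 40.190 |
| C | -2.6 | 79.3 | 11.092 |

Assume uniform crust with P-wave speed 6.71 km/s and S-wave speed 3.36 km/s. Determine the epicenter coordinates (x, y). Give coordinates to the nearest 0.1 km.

Distance from S−P lag: d = Δt · v_P v_S / (v_P − v_S) = Δt · (6.71·3.36)/(6.71−3.36) ≈ 6.7300·Δt.
So d_A = 223.85, d_B = 270.48, d_C = 74.65 km.
Circle about each station: (x + 133.9)² + (y + 102.9)² = 223.85²; (x − 167.4)² + (y + 18.2)² = 270.48²; (x + 2.6)² + (y − 79.3)² = 74.65².
Subtracting pairs of circle equations eliminates x²+y² and gives linear equations (the radical axes):
602.6 x + 169.4 y = -23214.23
262.6 x + 364.4 y = 22313.83
Solving the 2×2 system: x ≈ -69.9, y ≈ 111.6 km.
Check against A (with the unrounded x, y): √((x + 133.9)²+(y + 102.9)²) = 223.85 ≈ 223.85 km. ✓

-69.9 km east, 111.6 km north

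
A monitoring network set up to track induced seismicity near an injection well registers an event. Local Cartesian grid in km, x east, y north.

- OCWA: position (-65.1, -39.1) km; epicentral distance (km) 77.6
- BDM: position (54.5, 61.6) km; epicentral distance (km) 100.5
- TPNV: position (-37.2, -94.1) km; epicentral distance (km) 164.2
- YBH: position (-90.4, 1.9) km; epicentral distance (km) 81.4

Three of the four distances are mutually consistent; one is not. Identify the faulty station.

OCWA

Solve using three stations at a time. Using BDM, TPNV, YBH (subtract circle equations pairwise → linear system) gives (x, y) ≈ (-45.6, 69.9).
Distances from that point to each station vs reported:
  OCWA: calculated 110.7 vs reported 77.6 → residual 33.1 km
  BDM: calculated 100.5 vs reported 100.5 → residual 0.0 km
  TPNV: calculated 164.2 vs reported 164.2 → residual 0.0 km
  YBH: calculated 81.4 vs reported 81.4 → residual 0.0 km
BDM, TPNV, YBH are mutually consistent (residuals ≈ 0); OCWA is off by 33.1 km.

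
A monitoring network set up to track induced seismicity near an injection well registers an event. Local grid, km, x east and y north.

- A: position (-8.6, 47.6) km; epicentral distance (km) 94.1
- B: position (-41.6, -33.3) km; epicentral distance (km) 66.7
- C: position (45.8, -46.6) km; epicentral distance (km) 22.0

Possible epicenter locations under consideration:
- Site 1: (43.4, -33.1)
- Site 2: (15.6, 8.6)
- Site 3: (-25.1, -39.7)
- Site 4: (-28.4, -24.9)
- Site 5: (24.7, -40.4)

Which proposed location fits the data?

Site 5

For each candidate, compare |candidate − station| to the reported distance:
Site 1: residuals A 1.9, B 18.3, C 8.3 → max 18.3 km
Site 2: residuals A 48.2, B 4.2, C 40.9 → max 48.2 km
Site 3: residuals A 5.3, B 49.0, C 49.2 → max 49.2 km
Site 4: residuals A 18.9, B 51.1, C 55.3 → max 55.3 km
Site 5: residuals A 0.0, B 0.0, C 0.0 → max 0.0 km
Only Site 5 has all residuals ≈ 0.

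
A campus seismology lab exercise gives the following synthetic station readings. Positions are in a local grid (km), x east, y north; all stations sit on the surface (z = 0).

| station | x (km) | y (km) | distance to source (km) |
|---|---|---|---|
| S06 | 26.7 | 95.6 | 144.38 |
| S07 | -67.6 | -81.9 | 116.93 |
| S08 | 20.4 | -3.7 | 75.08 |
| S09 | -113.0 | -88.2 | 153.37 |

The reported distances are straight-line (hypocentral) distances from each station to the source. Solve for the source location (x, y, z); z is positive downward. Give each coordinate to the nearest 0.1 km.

(10.5, -29.8, 69.7)

Each station gives a sphere (x−x_i)² + (y−y_i)² + z² = d_i² (stations at z=0).
Subtracting the S06 sphere from S07 and S08: z² cancels, leaving linear equations in x and y:
-188.6 x − 355.0 y = 8598.08
-12.6 x − 198.6 y = 5786.18
Solving: x ≈ 10.506, y ≈ -29.801 km (keep extra digits for the depth step; rounded: 10.5, -29.8).
Then from the S06 sphere: z² = 144.38² − (x − 26.7)² − (y − 95.6)² with x = 10.506, y = -29.801, so z ≈ 69.699 ≈ 69.7 km.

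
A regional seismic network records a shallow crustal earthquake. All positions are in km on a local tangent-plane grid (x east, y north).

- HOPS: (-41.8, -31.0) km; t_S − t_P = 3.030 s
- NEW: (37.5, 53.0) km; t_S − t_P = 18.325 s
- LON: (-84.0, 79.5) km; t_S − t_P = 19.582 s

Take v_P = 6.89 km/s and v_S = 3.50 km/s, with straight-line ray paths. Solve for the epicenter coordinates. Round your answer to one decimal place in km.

Distance from S−P lag: d = Δt · v_P v_S / (v_P − v_S) = Δt · (6.89·3.50)/(6.89−3.50) ≈ 7.1136·Δt.
So d_HOPS = 21.55, d_NEW = 130.36, d_LON = 139.30 km.
Circle about each station: (x + 41.8)² + (y + 31.0)² = 21.55²; (x − 37.5)² + (y − 53.0)² = 130.36²; (x + 84.0)² + (y − 79.5)² = 139.30².
Subtracting the HOPS equation from the NEW and LON equations removes the quadratic terms:
158.6 x + 168.0 y = -15022.32
-84.4 x + 221.0 y = -8272.08
Solving the 2×2 system: x ≈ -39.2, y ≈ -52.4 km.
Check against HOPS (with the unrounded x, y): √((x + 41.8)²+(y + 31.0)²) = 21.56 ≈ 21.55 km. ✓

x ≈ -39.2 km, y ≈ -52.4 km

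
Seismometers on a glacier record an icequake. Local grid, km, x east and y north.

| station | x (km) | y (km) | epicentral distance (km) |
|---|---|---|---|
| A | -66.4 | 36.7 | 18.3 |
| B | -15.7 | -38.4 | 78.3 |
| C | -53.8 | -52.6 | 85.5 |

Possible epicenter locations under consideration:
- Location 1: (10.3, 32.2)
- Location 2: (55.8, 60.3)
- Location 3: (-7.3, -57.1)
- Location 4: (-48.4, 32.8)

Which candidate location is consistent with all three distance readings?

For each candidate, compare |candidate − station| to the reported distance:
Location 1: residuals A 58.5, B 3.1, C 20.8 → max 58.5 km
Location 2: residuals A 106.2, B 43.6, C 71.8 → max 106.2 km
Location 3: residuals A 92.6, B 57.8, C 38.8 → max 92.6 km
Location 4: residuals A 0.1, B 0.1, C 0.1 → max 0.1 km
Only Location 4 has all residuals ≈ 0.

Location 4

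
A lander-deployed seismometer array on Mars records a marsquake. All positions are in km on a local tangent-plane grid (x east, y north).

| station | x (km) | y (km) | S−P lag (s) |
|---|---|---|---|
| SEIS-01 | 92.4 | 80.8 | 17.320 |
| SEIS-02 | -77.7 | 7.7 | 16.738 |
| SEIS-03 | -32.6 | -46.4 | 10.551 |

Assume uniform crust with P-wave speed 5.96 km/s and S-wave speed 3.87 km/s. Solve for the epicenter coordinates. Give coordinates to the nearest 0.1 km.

x ≈ 65.9 km, y ≈ -108.5 km

Distance from S−P lag: d = Δt · v_P v_S / (v_P − v_S) = Δt · (5.96·3.87)/(5.96−3.87) ≈ 11.0360·Δt.
So d_SEIS-01 = 191.14, d_SEIS-02 = 184.72, d_SEIS-03 = 116.44 km.
Circle about each station: (x − 92.4)² + (y − 80.8)² = 191.14²; (x + 77.7)² + (y − 7.7)² = 184.72²; (x + 32.6)² + (y + 46.4)² = 116.44².
Subtracting the SEIS-01 equation from the SEIS-02 and SEIS-03 equations removes the quadratic terms:
-340.2 x − 146.2 y = -6556.80
-250.0 x − 254.4 y = 11125.55
Solving the 2×2 system: x ≈ 65.9, y ≈ -108.5 km.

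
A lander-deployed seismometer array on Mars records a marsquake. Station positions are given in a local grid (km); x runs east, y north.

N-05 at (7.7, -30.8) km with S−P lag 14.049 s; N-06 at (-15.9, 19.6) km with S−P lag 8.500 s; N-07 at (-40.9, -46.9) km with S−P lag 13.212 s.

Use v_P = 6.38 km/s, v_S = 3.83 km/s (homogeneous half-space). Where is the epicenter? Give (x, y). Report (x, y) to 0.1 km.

-75.8 km east, 74.8 km north

Distance from S−P lag: d = Δt · v_P v_S / (v_P − v_S) = Δt · (6.38·3.83)/(6.38−3.83) ≈ 9.5825·Δt.
So d_N-05 = 134.62, d_N-06 = 81.45, d_N-07 = 126.60 km.
Circle about each station: (x − 7.7)² + (y + 30.8)² = 134.62²; (x + 15.9)² + (y − 19.6)² = 81.45²; (x + 40.9)² + (y + 46.9)² = 126.60².
Subtracting the N-05 equation from the N-06 and N-07 equations removes the quadratic terms:
-47.2 x + 100.8 y = 11117.48
-97.2 x − 32.2 y = 4959.47
Solving the 2×2 system: x ≈ -75.8, y ≈ 74.8 km.
Check against N-05 (with the unrounded x, y): √((x − 7.7)²+(y + 30.8)²) = 134.62 ≈ 134.62 km. ✓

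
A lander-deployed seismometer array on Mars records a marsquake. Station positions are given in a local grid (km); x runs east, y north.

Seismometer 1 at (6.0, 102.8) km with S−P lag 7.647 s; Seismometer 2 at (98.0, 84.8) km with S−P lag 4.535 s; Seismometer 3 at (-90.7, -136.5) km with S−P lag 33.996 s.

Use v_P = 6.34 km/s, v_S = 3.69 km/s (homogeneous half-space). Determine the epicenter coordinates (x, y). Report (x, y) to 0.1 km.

Distance from S−P lag: d = Δt · v_P v_S / (v_P − v_S) = Δt · (6.34·3.69)/(6.34−3.69) ≈ 8.8282·Δt.
So d_Seismometer 1 = 67.51, d_Seismometer 2 = 40.04, d_Seismometer 3 = 300.12 km.
Circle about each station: (x − 6.0)² + (y − 102.8)² = 67.51²; (x − 98.0)² + (y − 84.8)² = 40.04²; (x + 90.7)² + (y + 136.5)² = 300.12².
Subtracting the Seismometer 1 equation from the Seismometer 2 and Seismometer 3 equations removes the quadratic terms:
184.0 x − 36.0 y = 9145.60
-193.4 x − 478.6 y = -69259.51
Solving the 2×2 system: x ≈ 72.3, y ≈ 115.5 km.

72.3 km east, 115.5 km north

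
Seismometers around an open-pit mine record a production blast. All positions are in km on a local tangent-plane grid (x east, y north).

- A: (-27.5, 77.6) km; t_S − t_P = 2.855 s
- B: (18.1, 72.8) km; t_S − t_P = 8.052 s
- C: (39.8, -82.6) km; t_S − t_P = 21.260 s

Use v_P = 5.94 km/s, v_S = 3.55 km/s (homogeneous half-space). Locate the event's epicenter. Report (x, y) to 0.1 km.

-52.5 km east, 80.7 km north

Distance from S−P lag: d = Δt · v_P v_S / (v_P − v_S) = Δt · (5.94·3.55)/(5.94−3.55) ≈ 8.8230·Δt.
So d_A = 25.19, d_B = 71.04, d_C = 187.58 km.
Circle about each station: (x + 27.5)² + (y − 77.6)² = 25.19²; (x − 18.1)² + (y − 72.8)² = 71.04²; (x − 39.8)² + (y + 82.6)² = 187.58².
Subtracting pairs of circle equations eliminates x²+y² and gives linear equations (the radical axes):
91.2 x − 9.6 y = -5562.71
134.6 x − 320.4 y = -32922.93
Solving the 2×2 system: x ≈ -52.5, y ≈ 80.7 km.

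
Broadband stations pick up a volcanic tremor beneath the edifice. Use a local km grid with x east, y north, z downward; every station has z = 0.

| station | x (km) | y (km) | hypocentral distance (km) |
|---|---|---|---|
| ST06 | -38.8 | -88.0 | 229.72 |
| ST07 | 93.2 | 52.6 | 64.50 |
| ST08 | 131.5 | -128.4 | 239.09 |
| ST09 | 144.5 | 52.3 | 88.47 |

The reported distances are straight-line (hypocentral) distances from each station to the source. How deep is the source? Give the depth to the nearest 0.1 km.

depth ≈ 39.8 km

Each station gives a sphere (x−x_i)² + (y−y_i)² + z² = d_i² (stations at z=0).
Subtracting the ST06 sphere from ST07 and ST08: z² cancels, leaving linear equations in x and y:
264.0 x + 281.2 y = 50814.59
340.6 x − 80.8 y = 20136.62
Solving: x ≈ 83.412, y ≈ 102.396 km (keep extra digits for the depth step; rounded: 83.4, 102.4).
Then from the ST06 sphere: z² = 229.72² − (x + 38.8)² − (y + 88.0)² with x = 83.412, y = 102.396, so z ≈ 39.810 ≈ 39.8 km.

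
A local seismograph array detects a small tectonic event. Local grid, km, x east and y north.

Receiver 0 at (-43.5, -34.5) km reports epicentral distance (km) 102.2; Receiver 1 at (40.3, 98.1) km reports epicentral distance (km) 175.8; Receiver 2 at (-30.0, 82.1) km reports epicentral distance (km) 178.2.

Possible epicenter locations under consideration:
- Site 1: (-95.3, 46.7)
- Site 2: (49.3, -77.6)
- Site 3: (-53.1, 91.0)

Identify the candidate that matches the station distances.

Site 2

For each candidate, compare |candidate − station| to the reported distance:
Site 1: residuals Receiver 0 5.9, Receiver 1 30.8, Receiver 2 103.9 → max 103.9 km
Site 2: residuals Receiver 0 0.1, Receiver 1 0.1, Receiver 2 0.1 → max 0.1 km
Site 3: residuals Receiver 0 23.7, Receiver 1 82.1, Receiver 2 153.4 → max 153.4 km
Only Site 2 has all residuals ≈ 0.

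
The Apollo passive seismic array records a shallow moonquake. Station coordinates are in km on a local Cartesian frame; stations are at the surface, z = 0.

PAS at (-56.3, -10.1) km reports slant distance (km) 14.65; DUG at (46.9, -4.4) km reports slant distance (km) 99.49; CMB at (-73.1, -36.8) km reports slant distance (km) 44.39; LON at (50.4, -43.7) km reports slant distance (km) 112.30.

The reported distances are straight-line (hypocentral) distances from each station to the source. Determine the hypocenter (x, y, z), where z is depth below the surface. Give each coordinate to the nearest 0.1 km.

(-52.1, 1.5, 7.9)

Each station gives a sphere (x−x_i)² + (y−y_i)² + z² = d_i² (stations at z=0).
Subtracting the PAS sphere from DUG and CMB: z² cancels, leaving linear equations in x and y:
206.4 x + 11.4 y = -10736.37
-33.6 x − 53.4 y = 1670.30
Solving: x ≈ -52.100, y ≈ 1.503 km (keep extra digits for the depth step; rounded: -52.1, 1.5).
Then from the PAS sphere: z² = 14.65² − (x + 56.3)² − (y + 10.1)² with x = -52.100, y = 1.503, so z ≈ 7.896 ≈ 7.9 km.
Check against LON (with the unrounded solution): distance 112.30 ≈ 112.30 km. ✓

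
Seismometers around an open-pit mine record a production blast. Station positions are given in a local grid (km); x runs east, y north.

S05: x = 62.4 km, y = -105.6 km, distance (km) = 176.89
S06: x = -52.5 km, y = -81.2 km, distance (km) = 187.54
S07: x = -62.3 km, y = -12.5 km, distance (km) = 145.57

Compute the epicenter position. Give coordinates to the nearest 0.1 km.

56.8 km east, 71.2 km north

Circle about each station: (x − 62.4)² + (y + 105.6)² = 176.89²; (x + 52.5)² + (y + 81.2)² = 187.54²; (x + 62.3)² + (y + 12.5)² = 145.57².
Subtracting pairs of circle equations eliminates x²+y² and gives linear equations (the radical axes):
-229.8 x + 48.8 y = -9576.61
-249.4 x + 186.2 y = -908.13
Solving the 2×2 system: x ≈ 56.8, y ≈ 71.2 km.
Check against S05 (with the unrounded x, y): √((x − 62.4)²+(y + 105.6)²) = 176.88 ≈ 176.89 km. ✓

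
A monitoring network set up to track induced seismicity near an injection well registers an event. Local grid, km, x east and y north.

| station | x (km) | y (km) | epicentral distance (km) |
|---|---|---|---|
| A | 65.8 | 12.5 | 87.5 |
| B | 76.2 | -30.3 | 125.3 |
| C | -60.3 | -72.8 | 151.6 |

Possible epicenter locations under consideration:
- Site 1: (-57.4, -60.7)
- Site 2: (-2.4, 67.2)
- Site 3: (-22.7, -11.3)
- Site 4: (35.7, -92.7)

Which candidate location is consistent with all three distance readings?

Site 2

For each candidate, compare |candidate − station| to the reported distance:
Site 1: residuals A 55.8, B 11.7, C 139.2 → max 139.2 km
Site 2: residuals A 0.1, B 0.1, C 0.1 → max 0.1 km
Site 3: residuals A 4.1, B 24.6, C 79.5 → max 79.5 km
Site 4: residuals A 21.9, B 50.9, C 53.6 → max 53.6 km
Only Site 2 has all residuals ≈ 0.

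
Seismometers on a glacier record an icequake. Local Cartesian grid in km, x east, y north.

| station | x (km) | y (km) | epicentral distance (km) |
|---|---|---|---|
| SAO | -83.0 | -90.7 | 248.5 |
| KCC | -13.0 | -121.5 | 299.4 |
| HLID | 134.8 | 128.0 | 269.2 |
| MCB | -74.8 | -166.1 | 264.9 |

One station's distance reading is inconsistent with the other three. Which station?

Solve using three stations at a time. Using SAO, KCC, HLID (subtract circle equations pairwise → linear system) gives (x, y) ≈ (-133.3, 152.7).
Distances from that point to each station vs reported:
  SAO: calculated 248.6 vs reported 248.5 → residual 0.1 km
  KCC: calculated 299.5 vs reported 299.4 → residual 0.1 km
  HLID: calculated 269.3 vs reported 269.2 → residual 0.1 km
  MCB: calculated 324.1 vs reported 264.9 → residual 59.2 km
SAO, KCC, HLID are mutually consistent (residuals ≈ 0); MCB is off by 59.2 km.

MCB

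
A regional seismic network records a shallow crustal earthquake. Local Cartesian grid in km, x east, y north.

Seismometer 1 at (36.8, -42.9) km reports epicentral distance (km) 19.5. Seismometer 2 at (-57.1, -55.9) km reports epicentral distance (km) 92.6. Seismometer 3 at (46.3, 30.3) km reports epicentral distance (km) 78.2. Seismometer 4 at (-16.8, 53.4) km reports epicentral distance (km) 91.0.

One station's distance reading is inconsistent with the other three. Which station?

Solve using three stations at a time. Using Seismometer 1, Seismometer 2, Seismometer 4 (subtract circle equations pairwise → linear system) gives (x, y) ≈ (30.1, -24.6).
Distances from that point to each station vs reported:
  Seismometer 1: calculated 19.5 vs reported 19.5 → residual 0.0 km
  Seismometer 2: calculated 92.6 vs reported 92.6 → residual 0.0 km
  Seismometer 3: calculated 57.3 vs reported 78.2 → residual 20.9 km
  Seismometer 4: calculated 91.0 vs reported 91.0 → residual 0.0 km
Seismometer 1, Seismometer 2, Seismometer 4 are mutually consistent (residuals ≈ 0); Seismometer 3 is off by 20.9 km.

Seismometer 3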